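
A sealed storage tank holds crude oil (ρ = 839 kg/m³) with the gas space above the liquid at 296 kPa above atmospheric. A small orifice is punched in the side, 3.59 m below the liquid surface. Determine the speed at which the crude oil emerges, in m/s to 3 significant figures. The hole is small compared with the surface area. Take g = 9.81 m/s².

Take point 1 at the surface (v₁ ≈ 0) and point 2 at the hole (at atmospheric pressure). Bernoulli: P₁ + ρg h = P_atm + ½ρv₂².
With P₁ − P_atm = 296000 Pa, v₂ = √(2gh + 2ΔP/ρ) = √(2·9.81·3.59 + 2·296000/839) = 27.9 m/s.

v ≈ 27.9 m/s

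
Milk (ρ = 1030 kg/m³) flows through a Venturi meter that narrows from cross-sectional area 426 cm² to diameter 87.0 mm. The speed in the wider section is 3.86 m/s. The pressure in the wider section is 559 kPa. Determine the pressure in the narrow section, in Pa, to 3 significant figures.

P₂ ≈ 173000 Pa

Continuity gives A₁v₁ = A₂v₂, so v₂ = (426 cm²)/(59.4 cm²) × 3.86 m/s = 27.7 m/s.
Bernoulli (h₁ = h₂): P₁ − P₂ = ½ρ(v₂² − v₁²).
P₂ = P₁ − ½ρ(v₂² − v₁²) = 559000 − ½·1030·(27.7² − 3.86²) = 559000 − 386000 = 173000 Pa.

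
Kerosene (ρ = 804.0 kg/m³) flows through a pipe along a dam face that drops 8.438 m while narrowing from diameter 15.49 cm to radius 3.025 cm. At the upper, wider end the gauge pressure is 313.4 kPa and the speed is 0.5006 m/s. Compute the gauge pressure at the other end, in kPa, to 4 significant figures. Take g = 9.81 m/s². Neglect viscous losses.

Mass conservation (A₁v₁ = A₂v₂) gives v₂ = 0.5006 × 188.4/28.75 = 3.282 m/s.
Energy conservation along the streamline gives P₂ = P₁ − ½ρ(v₂² − v₁²) − ρg(h₂ − h₁).
P₂ = 313400 + ½·804.0·(0.5006² − 3.282²) − 804.0·9.81·(−8.438) = 313400 + (-4228) − (-66550) = 375700 Pa.

P₂ = 375.7 kPa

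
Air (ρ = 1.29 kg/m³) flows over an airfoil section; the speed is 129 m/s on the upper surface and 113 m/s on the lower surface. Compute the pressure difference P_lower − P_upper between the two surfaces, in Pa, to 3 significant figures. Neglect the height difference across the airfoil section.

Bernoulli (same height): P_lower − P_upper = ½ρ(v_upper² − v_lower²).
ΔP = ½·1.29·(129² − 113²) = 2500 Pa.

2500 Pa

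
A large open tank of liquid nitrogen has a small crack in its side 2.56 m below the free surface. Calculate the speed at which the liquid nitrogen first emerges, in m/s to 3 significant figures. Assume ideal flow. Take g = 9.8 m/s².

v ≈ 7.08 m/s

Torricelli's result v = √(2gh) gives v = √(2·9.8·2.56) = 7.08 m/s.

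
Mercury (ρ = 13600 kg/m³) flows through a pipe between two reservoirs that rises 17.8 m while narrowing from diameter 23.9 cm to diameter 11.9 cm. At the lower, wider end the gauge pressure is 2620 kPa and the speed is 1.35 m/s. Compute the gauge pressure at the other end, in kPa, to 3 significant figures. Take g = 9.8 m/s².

Continuity gives A₁v₁ = A₂v₂, so v₂ = (449 cm²)/(111 cm²) × 1.35 m/s = 5.45 m/s.
Applying Bernoulli between the two ends and solving for P₂: P₂ = P₁ + ½ρ(v₁² − v₂²) − ρgΔh.
P₂ = 2620000 + ½·13600·(1.35² − 5.45²) − 13600·9.8·(+17.8) = 2620000 + (-189000) − (2370000) = 58400 Pa.

P₂ = 58.4 kPa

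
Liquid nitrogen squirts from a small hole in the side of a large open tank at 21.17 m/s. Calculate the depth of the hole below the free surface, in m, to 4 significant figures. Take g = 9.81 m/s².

h ≈ 22.84 m

For a small hole in a large open tank, ½v² = gh, giving h = v²/(2g).
h = 21.17²/(2·9.81) = 448.2/19.62 = 22.84 m.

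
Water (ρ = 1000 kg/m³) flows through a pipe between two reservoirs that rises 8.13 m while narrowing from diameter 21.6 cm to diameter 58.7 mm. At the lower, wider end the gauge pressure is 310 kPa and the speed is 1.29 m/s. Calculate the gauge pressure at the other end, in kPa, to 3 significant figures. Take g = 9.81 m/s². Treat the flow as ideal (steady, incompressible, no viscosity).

By continuity, v₂ = v₁·A₁/A₂ = 1.29·(366/27.1) = 17.5 m/s.
Energy conservation along the streamline gives P₂ = P₁ − ½ρ(v₂² − v₁²) − ρg(h₂ − h₁).
P₂ = 310000 + ½·1000·(1.29² − 17.5²) − 1000·9.81·(+8.13) = 310000 + (-152000) − (79800) = 78500 Pa.

P₂ ≈ 78.5 kPa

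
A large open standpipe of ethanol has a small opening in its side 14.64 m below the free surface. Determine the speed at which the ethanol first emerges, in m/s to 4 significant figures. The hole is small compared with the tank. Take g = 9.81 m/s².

v ≈ 16.95 m/s

Bernoulli from surface to hole (P equal, v_surface ≈ 0): v = √(2gh) = √(2×9.81×14.64) = 16.95 m/s.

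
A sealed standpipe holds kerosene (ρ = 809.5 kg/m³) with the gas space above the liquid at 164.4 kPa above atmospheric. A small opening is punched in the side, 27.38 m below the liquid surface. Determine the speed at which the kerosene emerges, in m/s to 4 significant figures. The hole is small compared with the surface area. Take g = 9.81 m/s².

30.71 m/s

Take point 1 at the surface (v₁ ≈ 0) and point 2 at the hole (at atmospheric pressure). Bernoulli: P₁ + ρg h = P_atm + ½ρv₂².
With P₁ − P_atm = 164400 Pa, v₂ = √(2gh + 2ΔP/ρ) = √(2·9.81·27.38 + 2·164400/809.5) = 30.71 m/s.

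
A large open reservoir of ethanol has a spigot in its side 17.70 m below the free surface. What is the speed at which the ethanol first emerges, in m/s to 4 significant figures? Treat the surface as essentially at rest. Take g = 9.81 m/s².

v = 18.64 m/s

The surface is effectively still and both ends are open, so ½v² = gh and v = √(2·9.81·17.70) = 18.64 m/s.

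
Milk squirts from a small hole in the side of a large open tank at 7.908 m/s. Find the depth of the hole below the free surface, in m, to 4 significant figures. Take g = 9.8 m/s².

h ≈ 3.191 m

Torricelli: v = √(2gh), so h = v²/(2g).
h = 7.908²/(2·9.8) = 62.54/19.60 = 3.191 m.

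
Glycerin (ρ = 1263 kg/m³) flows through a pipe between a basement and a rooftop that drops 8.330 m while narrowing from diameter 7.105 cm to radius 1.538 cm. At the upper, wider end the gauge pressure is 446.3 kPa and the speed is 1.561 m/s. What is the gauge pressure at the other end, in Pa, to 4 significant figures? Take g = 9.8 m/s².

P₂ = 507100 Pa

By continuity, v₂ = v₁·A₁/A₂ = 1.561·(39.65/7.431) = 8.328 m/s.
Bernoulli: P₁ + ½ρv₁² + ρg h₁ = P₂ + ½ρv₂² + ρg h₂, so P₂ = P₁ + ½ρ(v₁² − v₂²) − ρg(h₂ − h₁).
P₂ = 446300 + ½·1263·(1.561² − 8.328²) − 1263·9.8·(−8.330) = 446300 + (-42260) − (-103100) = 507100 Pa.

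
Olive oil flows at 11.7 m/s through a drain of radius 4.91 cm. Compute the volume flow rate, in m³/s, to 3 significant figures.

Q = A·v = 0.00757 m² × 11.7 m/s = 0.0886 m³/s.

0.0886 m³/s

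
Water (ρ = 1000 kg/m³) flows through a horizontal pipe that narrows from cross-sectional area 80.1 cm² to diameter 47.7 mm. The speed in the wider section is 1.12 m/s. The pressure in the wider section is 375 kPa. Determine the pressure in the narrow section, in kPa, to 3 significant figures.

Continuity gives A₁v₁ = A₂v₂, so v₂ = (80.1 cm²)/(17.9 cm²) × 1.12 m/s = 5.02 m/s.
The pipe is horizontal, so Bernoulli reduces to P₁ + ½ρv₁² = P₂ + ½ρv₂².
P₂ = P₁ − ½ρ(v₂² − v₁²) = 375000 − ½·1000·(5.02² − 1.12²) = 375000 − 12000 = 363000 Pa.

P₂ ≈ 363 kPa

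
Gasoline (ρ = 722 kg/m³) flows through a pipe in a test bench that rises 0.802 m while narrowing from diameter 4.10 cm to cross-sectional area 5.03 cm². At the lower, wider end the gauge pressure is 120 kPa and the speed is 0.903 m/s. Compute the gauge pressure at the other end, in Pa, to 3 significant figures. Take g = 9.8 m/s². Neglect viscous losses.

The volume flow rate is constant, so v₂ = (A₁/A₂)v₁ = (13.2/5.03)·0.903 = 2.37 m/s.
Bernoulli: P₁ + ½ρv₁² + ρg h₁ = P₂ + ½ρv₂² + ρg h₂, so P₂ = P₁ + ½ρ(v₁² − v₂²) − ρg(h₂ − h₁).
P₂ = 120000 + ½·722·(0.903² − 2.37²) − 722·9.8·(+0.802) = 120000 + (-1730) − (5670) = 113000 Pa.

P₂ ≈ 113000 Pa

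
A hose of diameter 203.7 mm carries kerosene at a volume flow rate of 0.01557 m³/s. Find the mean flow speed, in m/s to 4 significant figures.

v ≈ 0.4778 m/s

Q = 0.01557 m³/s = 0.01557 m³/s.
v = Q/A = 0.01557 / 0.03259 = 0.4778 m/s.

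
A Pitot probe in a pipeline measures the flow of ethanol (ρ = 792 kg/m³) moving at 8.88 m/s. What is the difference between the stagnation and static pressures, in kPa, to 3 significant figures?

ΔP ≈ 31.2 kPa

Bernoulli between the free stream and the stagnation point: ½ρv² = P_stag − P_static.
ΔP = ½·792·8.88² = 31200 Pa.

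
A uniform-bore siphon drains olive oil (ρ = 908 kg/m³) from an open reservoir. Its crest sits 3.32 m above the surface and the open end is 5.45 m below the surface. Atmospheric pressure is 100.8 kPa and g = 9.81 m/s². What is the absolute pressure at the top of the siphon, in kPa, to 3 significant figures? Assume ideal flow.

Bernoulli surface→outlet gives ½v² = g·h_out, so v = √(2·9.81·5.45) = 10.3 m/s.
With constant cross-section the crest speed equals v; applying Bernoulli from the surface up to the crest, P_top = P_atm − ½ρv² − ρg·h_top.
P_top = 100800 − ½·908·10.3² − 908·9.81·3.32 = 22700 Pa.

P_top = 22.7 kPa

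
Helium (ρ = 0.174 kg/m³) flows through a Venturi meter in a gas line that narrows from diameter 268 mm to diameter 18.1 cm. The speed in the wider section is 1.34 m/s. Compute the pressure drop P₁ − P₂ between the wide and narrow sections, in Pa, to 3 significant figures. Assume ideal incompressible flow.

Continuity gives A₁v₁ = A₂v₂, so v₂ = (564 cm²)/(257 cm²) × 1.34 m/s = 2.94 m/s.
Bernoulli (h₁ = h₂): P₁ − P₂ = ½ρ(v₂² − v₁²).
P₁ − P₂ = ½·0.174·(2.94² − 1.34²) = ½·0.174·6.83 = 0.595 Pa.

ΔP = 0.595 Pa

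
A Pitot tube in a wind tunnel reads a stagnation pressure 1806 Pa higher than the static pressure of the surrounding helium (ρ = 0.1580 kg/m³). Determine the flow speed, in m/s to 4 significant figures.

v ≈ 151.2 m/s

Bernoulli between the free stream and the stagnation point: ½ρv² = P_stag − P_static.
v = √(2ΔP/ρ) = √(2·1806/0.1580) = 151.2 m/s.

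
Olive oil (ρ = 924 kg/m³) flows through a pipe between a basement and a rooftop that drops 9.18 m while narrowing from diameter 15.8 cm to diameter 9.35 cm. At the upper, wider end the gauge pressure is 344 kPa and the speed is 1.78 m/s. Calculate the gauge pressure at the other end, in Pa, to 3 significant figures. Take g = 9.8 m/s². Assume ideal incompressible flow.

P₂ ≈ 417000 Pa

By continuity, v₂ = v₁·A₁/A₂ = 1.78·(196/68.7) = 5.08 m/s.
Energy conservation along the streamline gives P₂ = P₁ − ½ρ(v₂² − v₁²) − ρg(h₂ − h₁).
P₂ = 344000 + ½·924·(1.78² − 5.08²) − 924·9.8·(−9.18) = 344000 + (-10500) − (-83100) = 417000 Pa.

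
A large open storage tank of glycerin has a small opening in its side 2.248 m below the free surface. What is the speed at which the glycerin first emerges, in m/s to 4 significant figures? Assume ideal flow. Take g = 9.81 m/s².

The surface is effectively still and both ends are open, so ½v² = gh and v = √(2·9.81·2.248) = 6.641 m/s.

6.641 m/s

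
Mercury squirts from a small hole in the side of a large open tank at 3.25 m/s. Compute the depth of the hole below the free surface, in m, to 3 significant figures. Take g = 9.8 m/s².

Torricelli: v = √(2gh), so h = v²/(2g).
h = 3.25²/(2·9.8) = 10.6/19.60 = 0.539 m.

h = 0.539 m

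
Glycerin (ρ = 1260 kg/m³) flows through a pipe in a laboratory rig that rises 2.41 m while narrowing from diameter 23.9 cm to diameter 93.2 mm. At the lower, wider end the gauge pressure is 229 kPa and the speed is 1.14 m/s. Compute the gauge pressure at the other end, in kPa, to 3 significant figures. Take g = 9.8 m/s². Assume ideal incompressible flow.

Continuity gives A₁v₁ = A₂v₂, so v₂ = (449 cm²)/(68.2 cm²) × 1.14 m/s = 7.50 m/s.
Bernoulli: P₁ + ½ρv₁² + ρg h₁ = P₂ + ½ρv₂² + ρg h₂, so P₂ = P₁ + ½ρ(v₁² − v₂²) − ρg(h₂ − h₁).
P₂ = 229000 + ½·1260·(1.14² − 7.50²) − 1260·9.8·(+2.41) = 229000 + (-34600) − (29800) = 165000 Pa.

P₂ ≈ 165 kPa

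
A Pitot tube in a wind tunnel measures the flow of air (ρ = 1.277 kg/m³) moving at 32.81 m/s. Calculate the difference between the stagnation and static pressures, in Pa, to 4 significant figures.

ΔP ≈ 687.3 Pa

At the stagnation point the flow is brought to rest, so Bernoulli gives P_stag − P_static = ½ρv².
ΔP = ½·1.277·32.81² = 687.3 Pa.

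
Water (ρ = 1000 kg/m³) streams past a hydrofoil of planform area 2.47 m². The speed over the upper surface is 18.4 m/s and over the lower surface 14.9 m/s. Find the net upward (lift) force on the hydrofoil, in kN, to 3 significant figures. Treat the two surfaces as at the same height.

F = 144 kN

With equal heights on the two surfaces, Bernoulli gives P_lower − P_upper = ½ρ(v_upper² − v_lower²).
ΔP = ½·1000·(18.4² − 14.9²) = 58300 Pa.
Lift = ΔP · A = 58300 × 2.47 = 144000 N.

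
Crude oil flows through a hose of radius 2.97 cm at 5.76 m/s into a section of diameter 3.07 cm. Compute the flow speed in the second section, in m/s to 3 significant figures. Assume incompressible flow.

Continuity gives A₁v₁ = A₂v₂, so v₂ = (27.7 cm²)/(7.40 cm²) × 5.76 m/s = 21.6 m/s.

21.6 m/s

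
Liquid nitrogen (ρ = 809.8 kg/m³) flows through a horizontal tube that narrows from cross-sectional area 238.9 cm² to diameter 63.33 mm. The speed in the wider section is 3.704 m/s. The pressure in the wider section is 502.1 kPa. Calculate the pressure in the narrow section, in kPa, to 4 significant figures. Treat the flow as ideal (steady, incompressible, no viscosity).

188.1 kPa

The volume flow rate is constant, so v₂ = (A₁/A₂)v₁ = (238.9/31.50)·3.704 = 28.09 m/s.
Bernoulli (h₁ = h₂): P₁ − P₂ = ½ρ(v₂² − v₁²).
P₂ = P₁ − ½ρ(v₂² − v₁²) = 502100 − ½·809.8·(28.09² − 3.704²) = 502100 − 314000 = 188100 Pa.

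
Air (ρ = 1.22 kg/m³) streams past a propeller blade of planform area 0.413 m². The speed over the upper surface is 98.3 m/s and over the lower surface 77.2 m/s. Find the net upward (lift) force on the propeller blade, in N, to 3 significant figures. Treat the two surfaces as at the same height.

The faster flow above has the lower pressure; Bernoulli (same height) gives ΔP = ½ρ(v_up² − v_low²).
ΔP = ½·1.22·(98.3² − 77.2²) = 2260 Pa.
Lift = ΔP · A = 2260 × 0.413 = 933 N.

F = 933 N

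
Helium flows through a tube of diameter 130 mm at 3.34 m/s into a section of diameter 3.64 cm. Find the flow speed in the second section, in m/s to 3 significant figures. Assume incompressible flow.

The volume flow rate is constant, so v₂ = (A₁/A₂)v₁ = (133/10.4)·3.34 = 42.6 m/s.

42.6 m/s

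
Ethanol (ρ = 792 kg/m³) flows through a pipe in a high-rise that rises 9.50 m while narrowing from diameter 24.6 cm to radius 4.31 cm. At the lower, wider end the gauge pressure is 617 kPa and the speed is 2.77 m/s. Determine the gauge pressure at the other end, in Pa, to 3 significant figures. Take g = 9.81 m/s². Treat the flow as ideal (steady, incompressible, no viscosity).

345000 Pa

Continuity gives A₁v₁ = A₂v₂, so v₂ = (475 cm²)/(58.4 cm²) × 2.77 m/s = 22.6 m/s.
Bernoulli: P₁ + ½ρv₁² + ρg h₁ = P₂ + ½ρv₂² + ρg h₂, so P₂ = P₁ + ½ρ(v₁² − v₂²) − ρg(h₂ − h₁).
P₂ = 617000 + ½·792·(2.77² − 22.6²) − 792·9.81·(+9.50) = 617000 + (-199000) − (73800) = 345000 Pa.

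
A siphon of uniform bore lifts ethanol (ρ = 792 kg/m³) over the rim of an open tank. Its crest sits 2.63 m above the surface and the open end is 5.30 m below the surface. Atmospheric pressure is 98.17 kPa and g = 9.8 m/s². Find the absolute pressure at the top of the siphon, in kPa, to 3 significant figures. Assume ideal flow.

From the surface to the outlet (both open to atmosphere, surface at rest): v = √(2g·h_out) = √(2·9.8·5.30) = 10.2 m/s.
With constant cross-section the crest speed equals v; applying Bernoulli from the surface up to the crest, P_top = P_atm − ½ρv² − ρg·h_top.
P_top = 98170 − ½·792·10.2² − 792·9.8·2.63 = 36600 Pa.

P_top ≈ 36.6 kPa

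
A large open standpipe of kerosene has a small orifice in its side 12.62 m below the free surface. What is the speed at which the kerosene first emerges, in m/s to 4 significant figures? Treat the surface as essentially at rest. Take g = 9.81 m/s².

The surface is effectively still and both ends are open, so ½v² = gh and v = √(2·9.81·12.62) = 15.74 m/s.

15.74 m/s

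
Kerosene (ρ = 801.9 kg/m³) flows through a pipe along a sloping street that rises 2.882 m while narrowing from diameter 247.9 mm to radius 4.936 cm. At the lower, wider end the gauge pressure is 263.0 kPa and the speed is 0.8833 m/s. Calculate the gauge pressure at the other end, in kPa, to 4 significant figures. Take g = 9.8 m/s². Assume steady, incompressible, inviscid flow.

Mass conservation (A₁v₁ = A₂v₂) gives v₂ = 0.8833 × 482.7/76.54 = 5.570 m/s.
Applying Bernoulli between the two ends and solving for P₂: P₂ = P₁ + ½ρ(v₁² − v₂²) − ρgΔh.
P₂ = 263000 + ½·801.9·(0.8833² − 5.570²) − 801.9·9.8·(+2.882) = 263000 + (-12130) − (22650) = 228200 Pa.

P₂ ≈ 228.2 kPa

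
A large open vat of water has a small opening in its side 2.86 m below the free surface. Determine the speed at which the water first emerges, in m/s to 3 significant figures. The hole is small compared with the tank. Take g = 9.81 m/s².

Torricelli's result v = √(2gh) gives v = √(2·9.81·2.86) = 7.49 m/s.

v = 7.49 m/s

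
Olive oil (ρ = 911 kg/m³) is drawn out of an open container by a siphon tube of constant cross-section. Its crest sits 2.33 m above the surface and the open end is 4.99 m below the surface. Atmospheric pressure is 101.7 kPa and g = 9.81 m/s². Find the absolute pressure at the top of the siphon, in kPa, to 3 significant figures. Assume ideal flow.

From the surface to the outlet (both open to atmosphere, surface at rest): v = √(2g·h_out) = √(2·9.81·4.99) = 9.89 m/s.
The bore is uniform, so the speed at the crest is the same v. Bernoulli surface→crest: P_atm = P_top + ½ρv² + ρg·h_top.
P_top = 101700 − ½·911·9.89² − 911·9.81·2.33 = 36300 Pa.

P_top ≈ 36.3 kPa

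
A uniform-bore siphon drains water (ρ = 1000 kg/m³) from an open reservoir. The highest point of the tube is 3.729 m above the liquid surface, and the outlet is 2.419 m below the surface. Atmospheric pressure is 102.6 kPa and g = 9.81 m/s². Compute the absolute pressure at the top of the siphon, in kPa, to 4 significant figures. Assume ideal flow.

From the surface to the outlet (both open to atmosphere, surface at rest): v = √(2g·h_out) = √(2·9.81·2.419) = 6.889 m/s.
Continuity keeps v the same throughout the tube; from surface to crest, P_atm + 0 = P_top + ½ρv² + ρg·h_top.
P_top = 102600 − ½·1000·6.889² − 1000·9.81·3.729 = 42290 Pa.

P_top = 42.29 kPa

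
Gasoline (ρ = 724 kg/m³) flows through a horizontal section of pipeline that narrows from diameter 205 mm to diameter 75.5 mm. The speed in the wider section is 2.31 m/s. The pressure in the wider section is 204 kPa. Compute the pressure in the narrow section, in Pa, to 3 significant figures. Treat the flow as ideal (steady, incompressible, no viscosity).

P₂ ≈ 101000 Pa

The volume flow rate is constant, so v₂ = (A₁/A₂)v₁ = (330/44.8)·2.31 = 17.0 m/s.
With no height change, Bernoulli's equation is P₁ + ½ρv₁² = P₂ + ½ρv₂².
P₂ = P₁ − ½ρ(v₂² − v₁²) = 204000 − ½·724·(17.0² − 2.31²) = 204000 − 103000 = 101000 Pa.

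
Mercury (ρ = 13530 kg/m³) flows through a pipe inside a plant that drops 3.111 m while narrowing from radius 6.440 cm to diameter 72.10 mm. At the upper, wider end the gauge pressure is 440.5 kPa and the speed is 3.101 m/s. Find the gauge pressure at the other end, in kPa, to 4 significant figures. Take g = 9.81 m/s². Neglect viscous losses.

P₂ ≈ 256.0 kPa

Mass conservation (A₁v₁ = A₂v₂) gives v₂ = 3.101 × 130.3/40.83 = 9.896 m/s.
Energy conservation along the streamline gives P₂ = P₁ − ½ρ(v₂² − v₁²) − ρg(h₂ − h₁).
P₂ = 440500 + ½·13530·(3.101² − 9.896²) − 13530·9.81·(−3.111) = 440500 + (-597500) − (-412900) = 256000 Pa.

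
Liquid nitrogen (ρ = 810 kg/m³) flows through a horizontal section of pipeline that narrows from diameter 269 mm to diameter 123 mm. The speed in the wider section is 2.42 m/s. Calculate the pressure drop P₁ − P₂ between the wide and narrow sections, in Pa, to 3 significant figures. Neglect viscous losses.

Continuity gives A₁v₁ = A₂v₂, so v₂ = (568 cm²)/(119 cm²) × 2.42 m/s = 11.6 m/s.
The pipe is horizontal, so Bernoulli reduces to P₁ + ½ρv₁² = P₂ + ½ρv₂².
P₁ − P₂ = ½·810·(11.6² − 2.42²) = ½·810·128 = 51900 Pa.

51900 Pa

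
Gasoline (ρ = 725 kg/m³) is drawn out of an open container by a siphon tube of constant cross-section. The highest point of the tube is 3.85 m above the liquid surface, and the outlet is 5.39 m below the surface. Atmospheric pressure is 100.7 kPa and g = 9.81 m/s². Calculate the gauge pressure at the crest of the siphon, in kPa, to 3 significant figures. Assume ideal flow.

P_gauge = -65.7 kPa

Bernoulli surface→outlet gives ½v² = g·h_out, so v = √(2·9.81·5.39) = 10.3 m/s.
The bore is uniform, so the speed at the crest is the same v. Bernoulli surface→crest: P_atm = P_top + ½ρv² + ρg·h_top.
P_top = 100700 − ½·725·10.3² − 725·9.81·3.85 = 35000 Pa. So P_gauge = P_top − P_atm = -65700 Pa.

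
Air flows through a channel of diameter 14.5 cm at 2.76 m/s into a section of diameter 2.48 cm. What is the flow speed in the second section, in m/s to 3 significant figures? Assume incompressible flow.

Continuity gives A₁v₁ = A₂v₂, so v₂ = (165 cm²)/(4.83 cm²) × 2.76 m/s = 94.3 m/s.

v₂ ≈ 94.3 m/s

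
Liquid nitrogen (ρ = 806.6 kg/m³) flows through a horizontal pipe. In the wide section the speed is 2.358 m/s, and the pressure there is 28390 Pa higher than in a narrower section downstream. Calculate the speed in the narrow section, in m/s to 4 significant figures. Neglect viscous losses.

Horizontal Bernoulli: P₁ + ½ρv₁² = P₂ + ½ρv₂², so v₂² = v₁² + 2(P₁ − P₂)/ρ.
v₂ = √(2.358² + 2·28390/806.6) = √(5.560 + 70.39) = 8.715 m/s.

v₂ = 8.715 m/s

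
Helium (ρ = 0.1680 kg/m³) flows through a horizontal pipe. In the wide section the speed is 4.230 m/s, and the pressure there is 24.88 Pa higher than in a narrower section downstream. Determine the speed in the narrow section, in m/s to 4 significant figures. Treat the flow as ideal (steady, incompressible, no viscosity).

v₂ ≈ 17.72 m/s

With h₁ = h₂, rearranging Bernoulli gives v₂ = √(v₁² + 2ΔP/ρ).
v₂ = √(4.230² + 2·24.88/0.1680) = √(17.89 + 296.2) = 17.72 m/s.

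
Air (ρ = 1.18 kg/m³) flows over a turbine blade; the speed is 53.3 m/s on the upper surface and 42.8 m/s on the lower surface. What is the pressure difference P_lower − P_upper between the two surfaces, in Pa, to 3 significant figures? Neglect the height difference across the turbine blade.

The pressure is lower where the speed is higher: ΔP = ½ρ(v_up² − v_low²).
ΔP = ½·1.18·(53.3² − 42.8²) = 595 Pa.

ΔP ≈ 595 Pa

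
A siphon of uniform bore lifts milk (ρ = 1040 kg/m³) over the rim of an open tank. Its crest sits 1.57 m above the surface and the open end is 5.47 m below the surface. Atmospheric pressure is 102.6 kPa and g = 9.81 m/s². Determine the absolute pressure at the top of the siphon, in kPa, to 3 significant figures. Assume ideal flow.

Bernoulli surface→outlet gives ½v² = g·h_out, so v = √(2·9.81·5.47) = 10.4 m/s.
The bore is uniform, so the speed at the crest is the same v. Bernoulli surface→crest: P_atm = P_top + ½ρv² + ρg·h_top.
P_top = 102600 − ½·1040·10.4² − 1040·9.81·1.57 = 30800 Pa.

P_top ≈ 30.8 kPa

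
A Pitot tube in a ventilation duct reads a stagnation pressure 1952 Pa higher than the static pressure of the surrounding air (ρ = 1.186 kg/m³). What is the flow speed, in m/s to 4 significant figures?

At the stagnation point the flow is brought to rest, so Bernoulli gives P_stag − P_static = ½ρv².
v = √(2ΔP/ρ) = √(2·1952/1.186) = 57.37 m/s.

v ≈ 57.37 m/s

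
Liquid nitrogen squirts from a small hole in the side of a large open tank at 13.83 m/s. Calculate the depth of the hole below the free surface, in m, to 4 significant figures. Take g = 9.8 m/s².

h ≈ 9.759 m

For a small hole in a large open tank, ½v² = gh, giving h = v²/(2g).
h = 13.83²/(2·9.8) = 191.3/19.60 = 9.759 m.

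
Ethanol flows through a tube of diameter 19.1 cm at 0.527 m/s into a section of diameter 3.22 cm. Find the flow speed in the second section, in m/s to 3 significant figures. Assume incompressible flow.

Continuity gives A₁v₁ = A₂v₂, so v₂ = (287 cm²)/(8.14 cm²) × 0.527 m/s = 18.5 m/s.

v₂ ≈ 18.5 m/s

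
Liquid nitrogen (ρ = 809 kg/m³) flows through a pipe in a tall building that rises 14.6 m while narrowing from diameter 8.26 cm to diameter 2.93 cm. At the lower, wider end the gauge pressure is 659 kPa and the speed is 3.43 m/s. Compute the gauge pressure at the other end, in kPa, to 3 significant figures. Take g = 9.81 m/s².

Continuity gives A₁v₁ = A₂v₂, so v₂ = (53.6 cm²)/(6.74 cm²) × 3.43 m/s = 27.3 m/s.
Applying Bernoulli between the two ends and solving for P₂: P₂ = P₁ + ½ρ(v₁² − v₂²) − ρgΔh.
P₂ = 659000 + ½·809·(3.43² − 27.3²) − 809·9.81·(+14.6) = 659000 + (-296000) − (116000) = 247000 Pa.

P₂ = 247 kPa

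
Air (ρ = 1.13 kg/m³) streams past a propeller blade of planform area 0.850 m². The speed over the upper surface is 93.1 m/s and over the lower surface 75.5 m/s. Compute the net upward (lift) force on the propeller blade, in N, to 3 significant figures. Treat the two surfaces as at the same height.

From P + ½ρv² = const at equal height, P_low − P_up = ½ρ(v_up² − v_low²).
ΔP = ½·1.13·(93.1² − 75.5²) = 1680 Pa.
Lift = ΔP · A = 1680 × 0.850 = 1430 N.

F = 1430 N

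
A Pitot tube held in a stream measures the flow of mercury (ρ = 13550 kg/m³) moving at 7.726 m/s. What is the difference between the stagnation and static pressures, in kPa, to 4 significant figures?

Bernoulli between the free stream and the stagnation point: ½ρv² = P_stag − P_static.
ΔP = ½·13550·7.726² = 404400 Pa.

ΔP ≈ 404.4 kPa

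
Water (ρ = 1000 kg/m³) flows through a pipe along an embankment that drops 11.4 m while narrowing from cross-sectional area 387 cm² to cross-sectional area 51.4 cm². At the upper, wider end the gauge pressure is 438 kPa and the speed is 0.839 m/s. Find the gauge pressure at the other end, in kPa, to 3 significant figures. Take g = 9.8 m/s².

P₂ ≈ 530 kPa

By continuity, v₂ = v₁·A₁/A₂ = 0.839·(387/51.4) = 6.32 m/s.
Energy conservation along the streamline gives P₂ = P₁ − ½ρ(v₂² − v₁²) − ρg(h₂ − h₁).
P₂ = 438000 + ½·1000·(0.839² − 6.32²) − 1000·9.8·(−11.4) = 438000 + (-19600) − (-112000) = 530000 Pa.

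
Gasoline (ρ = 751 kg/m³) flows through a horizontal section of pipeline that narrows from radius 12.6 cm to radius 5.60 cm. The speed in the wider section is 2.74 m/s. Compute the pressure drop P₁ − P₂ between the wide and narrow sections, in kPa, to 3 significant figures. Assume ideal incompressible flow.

Mass conservation (A₁v₁ = A₂v₂) gives v₂ = 2.74 × 499/98.5 = 13.9 m/s.
The pipe is horizontal, so Bernoulli reduces to P₁ + ½ρv₁² = P₂ + ½ρv₂².
P₁ − P₂ = ½·751·(13.9² − 2.74²) = ½·751·185 = 69400 Pa.

ΔP ≈ 69.4 kPa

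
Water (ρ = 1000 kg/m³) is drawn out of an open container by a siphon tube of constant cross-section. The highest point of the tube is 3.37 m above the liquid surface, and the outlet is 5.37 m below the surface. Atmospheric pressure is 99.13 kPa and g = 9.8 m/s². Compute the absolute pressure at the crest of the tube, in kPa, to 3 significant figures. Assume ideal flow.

P_top ≈ 13.5 kPa

Bernoulli surface→outlet gives ½v² = g·h_out, so v = √(2·9.8·5.37) = 10.3 m/s.
Continuity keeps v the same throughout the tube; from surface to crest, P_atm + 0 = P_top + ½ρv² + ρg·h_top.
P_top = 99130 − ½·1000·10.3² − 1000·9.8·3.37 = 13500 Pa.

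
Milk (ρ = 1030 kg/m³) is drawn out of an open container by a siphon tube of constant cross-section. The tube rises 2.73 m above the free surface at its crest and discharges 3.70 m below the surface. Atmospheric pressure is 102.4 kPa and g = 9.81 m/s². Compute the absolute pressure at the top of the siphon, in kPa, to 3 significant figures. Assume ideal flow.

The outlet speed comes from Torricelli: v = √(2g·3.70) = 8.52 m/s.
Continuity keeps v the same throughout the tube; from surface to crest, P_atm + 0 = P_top + ½ρv² + ρg·h_top.
P_top = 102400 − ½·1030·8.52² − 1030·9.81·2.73 = 37400 Pa.

P_top ≈ 37.4 kPa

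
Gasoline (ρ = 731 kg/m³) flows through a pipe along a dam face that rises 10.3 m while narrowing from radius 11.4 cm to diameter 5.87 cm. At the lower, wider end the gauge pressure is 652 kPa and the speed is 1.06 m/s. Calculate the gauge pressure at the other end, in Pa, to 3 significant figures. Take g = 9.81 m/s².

The volume flow rate is constant, so v₂ = (A₁/A₂)v₁ = (408/27.1)·1.06 = 16.0 m/s.
Applying Bernoulli between the two ends and solving for P₂: P₂ = P₁ + ½ρ(v₁² − v₂²) − ρgΔh.
P₂ = 652000 + ½·731·(1.06² − 16.0²) − 731·9.81·(+10.3) = 652000 + (-93100) − (73900) = 485000 Pa.

485000 Pa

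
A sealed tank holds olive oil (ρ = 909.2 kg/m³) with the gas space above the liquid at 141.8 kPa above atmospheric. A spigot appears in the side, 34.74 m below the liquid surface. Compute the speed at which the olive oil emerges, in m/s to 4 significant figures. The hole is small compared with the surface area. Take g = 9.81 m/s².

v ≈ 31.52 m/s

Take point 1 at the surface (v₁ ≈ 0) and point 2 at the hole (at atmospheric pressure). Bernoulli: P₁ + ρg h = P_atm + ½ρv₂².
With P₁ − P_atm = 141800 Pa, v₂ = √(2gh + 2ΔP/ρ) = √(2·9.81·34.74 + 2·141800/909.2) = 31.52 m/s.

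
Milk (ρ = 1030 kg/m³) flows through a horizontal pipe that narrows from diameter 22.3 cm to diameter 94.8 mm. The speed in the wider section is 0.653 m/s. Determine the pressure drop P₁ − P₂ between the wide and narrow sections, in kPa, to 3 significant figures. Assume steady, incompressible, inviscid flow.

ΔP ≈ 6.50 kPa

By continuity, v₂ = v₁·A₁/A₂ = 0.653·(391/70.6) = 3.61 m/s.
With no height change, Bernoulli's equation is P₁ + ½ρv₁² = P₂ + ½ρv₂².
P₁ − P₂ = ½·1030·(3.61² − 0.653²) = ½·1030·12.6 = 6500 Pa.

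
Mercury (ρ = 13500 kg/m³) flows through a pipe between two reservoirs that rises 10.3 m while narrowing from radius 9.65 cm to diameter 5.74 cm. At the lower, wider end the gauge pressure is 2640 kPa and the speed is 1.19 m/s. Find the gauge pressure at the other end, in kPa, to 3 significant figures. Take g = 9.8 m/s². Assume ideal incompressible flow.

65.1 kPa

Mass conservation (A₁v₁ = A₂v₂) gives v₂ = 1.19 × 293/25.9 = 13.5 m/s.
Energy conservation along the streamline gives P₂ = P₁ − ½ρ(v₂² − v₁²) − ρg(h₂ − h₁).
P₂ = 2640000 + ½·13500·(1.19² − 13.5²) − 13500·9.8·(+10.3) = 2640000 + (-1210000) − (1360000) = 65100 Pa.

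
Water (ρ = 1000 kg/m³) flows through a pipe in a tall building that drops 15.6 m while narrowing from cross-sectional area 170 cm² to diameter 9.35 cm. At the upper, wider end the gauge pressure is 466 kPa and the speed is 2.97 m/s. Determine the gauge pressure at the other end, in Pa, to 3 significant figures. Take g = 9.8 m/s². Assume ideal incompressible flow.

By continuity, v₂ = v₁·A₁/A₂ = 2.97·(170/68.7) = 7.35 m/s.
Bernoulli: P₁ + ½ρv₁² + ρg h₁ = P₂ + ½ρv₂² + ρg h₂, so P₂ = P₁ + ½ρ(v₁² − v₂²) − ρg(h₂ − h₁).
P₂ = 466000 + ½·1000·(2.97² − 7.35²) − 1000·9.8·(−15.6) = 466000 + (-22600) − (-153000) = 596000 Pa.

596000 Pa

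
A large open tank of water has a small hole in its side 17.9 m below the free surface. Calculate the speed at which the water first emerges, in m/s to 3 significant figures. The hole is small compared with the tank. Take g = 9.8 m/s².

Bernoulli from surface to hole (P equal, v_surface ≈ 0): v = √(2gh) = √(2×9.8×17.9) = 18.7 m/s.

v ≈ 18.7 m/s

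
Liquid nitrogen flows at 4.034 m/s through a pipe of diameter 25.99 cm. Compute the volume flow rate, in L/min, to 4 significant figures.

Q = A·v = 0.05305 m² × 4.034 m/s = 0.2140 m³/s.
Converting: 0.2140 m³/s × 60000 = 12840 L/min.

Q ≈ 12840 L/min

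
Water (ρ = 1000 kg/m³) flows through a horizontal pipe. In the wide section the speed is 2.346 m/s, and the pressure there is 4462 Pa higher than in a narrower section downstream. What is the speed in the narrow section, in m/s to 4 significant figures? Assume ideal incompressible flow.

v₂ ≈ 3.798 m/s

Horizontal Bernoulli: P₁ + ½ρv₁² = P₂ + ½ρv₂², so v₂² = v₁² + 2(P₁ − P₂)/ρ.
v₂ = √(2.346² + 2·4462/1000) = √(5.504 + 8.924) = 3.798 m/s.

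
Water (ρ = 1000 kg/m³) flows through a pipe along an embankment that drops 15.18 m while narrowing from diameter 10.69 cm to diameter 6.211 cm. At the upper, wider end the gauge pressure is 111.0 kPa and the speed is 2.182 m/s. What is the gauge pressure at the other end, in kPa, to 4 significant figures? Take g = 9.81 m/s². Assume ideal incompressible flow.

241.4 kPa

Continuity gives A₁v₁ = A₂v₂, so v₂ = (89.75 cm²)/(30.30 cm²) × 2.182 m/s = 6.464 m/s.
Applying Bernoulli between the two ends and solving for P₂: P₂ = P₁ + ½ρ(v₁² − v₂²) − ρgΔh.
P₂ = 111000 + ½·1000·(2.182² − 6.464²) − 1000·9.81·(−15.18) = 111000 + (-18510) − (-148900) = 241400 Pa.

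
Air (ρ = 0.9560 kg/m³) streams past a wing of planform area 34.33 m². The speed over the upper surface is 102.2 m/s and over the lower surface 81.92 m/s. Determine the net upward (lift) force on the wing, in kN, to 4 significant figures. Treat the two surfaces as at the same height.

The faster flow above has the lower pressure; Bernoulli (same height) gives ΔP = ½ρ(v_up² − v_low²).
ΔP = ½·0.9560·(102.2² − 81.92²) = 1785 Pa.
Lift = ΔP · A = 1785 × 34.33 = 61270 N.

F ≈ 61.27 kN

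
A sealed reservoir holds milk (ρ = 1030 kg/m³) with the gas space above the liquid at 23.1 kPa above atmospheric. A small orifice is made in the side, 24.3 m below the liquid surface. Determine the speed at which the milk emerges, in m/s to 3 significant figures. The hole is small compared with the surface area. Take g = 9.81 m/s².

Take point 1 at the surface (v₁ ≈ 0) and point 2 at the hole (at atmospheric pressure). Bernoulli: P₁ + ρg h = P_atm + ½ρv₂².
With P₁ − P_atm = 23100 Pa, v₂ = √(2gh + 2ΔP/ρ) = √(2·9.81·24.3 + 2·23100/1030) = 22.8 m/s.

v ≈ 22.8 m/s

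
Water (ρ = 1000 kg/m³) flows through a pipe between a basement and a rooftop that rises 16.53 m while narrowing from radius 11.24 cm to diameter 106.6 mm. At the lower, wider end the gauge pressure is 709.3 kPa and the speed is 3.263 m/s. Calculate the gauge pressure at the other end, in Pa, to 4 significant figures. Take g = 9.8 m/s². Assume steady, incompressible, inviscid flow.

P₂ ≈ 447300 Pa

Mass conservation (A₁v₁ = A₂v₂) gives v₂ = 3.263 × 396.9/89.25 = 14.51 m/s.
Energy conservation along the streamline gives P₂ = P₁ − ½ρ(v₂² − v₁²) − ρg(h₂ − h₁).
P₂ = 709300 + ½·1000·(3.263² − 14.51²) − 1000·9.8·(+16.53) = 709300 + (-99960) − (162000) = 447300 Pa.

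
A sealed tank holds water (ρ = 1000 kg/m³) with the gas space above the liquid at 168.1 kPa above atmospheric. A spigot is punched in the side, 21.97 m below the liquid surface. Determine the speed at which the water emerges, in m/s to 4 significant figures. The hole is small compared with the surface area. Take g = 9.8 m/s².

Take point 1 at the surface (v₁ ≈ 0) and point 2 at the hole (at atmospheric pressure). Bernoulli: P₁ + ρg h = P_atm + ½ρv₂².
With P₁ − P_atm = 168100 Pa, v₂ = √(2gh + 2ΔP/ρ) = √(2·9.8·21.97 + 2·168100/1000) = 27.69 m/s.

v = 27.69 m/s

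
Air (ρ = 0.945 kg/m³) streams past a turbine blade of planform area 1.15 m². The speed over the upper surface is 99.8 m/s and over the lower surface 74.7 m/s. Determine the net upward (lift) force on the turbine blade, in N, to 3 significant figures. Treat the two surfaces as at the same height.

F = 2380 N

From P + ½ρv² = const at equal height, P_low − P_up = ½ρ(v_up² − v_low²).
ΔP = ½·0.945·(99.8² − 74.7²) = 2070 Pa.
Lift = ΔP · A = 2070 × 1.15 = 2380 N.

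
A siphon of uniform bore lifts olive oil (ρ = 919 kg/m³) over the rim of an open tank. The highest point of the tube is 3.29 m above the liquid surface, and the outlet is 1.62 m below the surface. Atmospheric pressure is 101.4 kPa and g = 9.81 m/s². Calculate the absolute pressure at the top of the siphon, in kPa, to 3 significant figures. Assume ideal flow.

P_top = 57.1 kPa

Bernoulli surface→outlet gives ½v² = g·h_out, so v = √(2·9.81·1.62) = 5.64 m/s.
Continuity keeps v the same throughout the tube; from surface to crest, P_atm + 0 = P_top + ½ρv² + ρg·h_top.
P_top = 101400 − ½·919·5.64² − 919·9.81·3.29 = 57100 Pa.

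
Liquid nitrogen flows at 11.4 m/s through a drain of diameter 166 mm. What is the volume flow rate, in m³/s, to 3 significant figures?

Q ≈ 0.247 m³/s

Q = A·v = 0.0216 m² × 11.4 m/s = 0.247 m³/s.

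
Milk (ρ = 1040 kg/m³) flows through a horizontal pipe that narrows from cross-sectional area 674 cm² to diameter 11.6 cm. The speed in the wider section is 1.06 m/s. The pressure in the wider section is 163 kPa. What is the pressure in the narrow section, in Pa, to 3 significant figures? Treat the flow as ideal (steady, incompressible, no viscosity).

By continuity, v₂ = v₁·A₁/A₂ = 1.06·(674/106) = 6.76 m/s.
With no height change, Bernoulli's equation is P₁ + ½ρv₁² = P₂ + ½ρv₂².
P₂ = P₁ − ½ρ(v₂² − v₁²) = 163000 − ½·1040·(6.76² − 1.06²) = 163000 − 23200 = 140000 Pa.

P₂ ≈ 140000 Pa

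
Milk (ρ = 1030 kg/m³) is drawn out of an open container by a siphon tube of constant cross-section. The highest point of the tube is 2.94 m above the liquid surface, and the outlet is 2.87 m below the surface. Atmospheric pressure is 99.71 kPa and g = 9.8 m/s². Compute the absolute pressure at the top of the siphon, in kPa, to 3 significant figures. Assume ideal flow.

The outlet speed comes from Torricelli: v = √(2g·2.87) = 7.50 m/s.
Continuity keeps v the same throughout the tube; from surface to crest, P_atm + 0 = P_top + ½ρv² + ρg·h_top.
P_top = 99710 − ½·1030·7.50² − 1030·9.8·2.94 = 41100 Pa.

41.1 kPa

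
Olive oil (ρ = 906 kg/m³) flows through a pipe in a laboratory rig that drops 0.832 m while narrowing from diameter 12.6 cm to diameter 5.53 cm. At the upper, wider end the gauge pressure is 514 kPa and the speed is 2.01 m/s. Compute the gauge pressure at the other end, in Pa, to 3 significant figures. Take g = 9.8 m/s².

474000 Pa

Mass conservation (A₁v₁ = A₂v₂) gives v₂ = 2.01 × 125/24.0 = 10.4 m/s.
Energy conservation along the streamline gives P₂ = P₁ − ½ρ(v₂² − v₁²) − ρg(h₂ − h₁).
P₂ = 514000 + ½·906·(2.01² − 10.4²) − 906·9.8·(−0.832) = 514000 + (-47500) − (-7390) = 474000 Pa.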